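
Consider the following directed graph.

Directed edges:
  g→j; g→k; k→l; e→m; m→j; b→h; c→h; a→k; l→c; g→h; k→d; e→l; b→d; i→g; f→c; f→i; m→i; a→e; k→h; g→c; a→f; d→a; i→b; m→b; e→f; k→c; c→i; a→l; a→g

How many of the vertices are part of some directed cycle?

11

A vertex is on a directed cycle iff it belongs to a strongly connected component of size ≥ 2 (or has a self-loop).
The vertices on cycles are {a, b, c, d, e, f, g, i, k, l, m} — 11 in total.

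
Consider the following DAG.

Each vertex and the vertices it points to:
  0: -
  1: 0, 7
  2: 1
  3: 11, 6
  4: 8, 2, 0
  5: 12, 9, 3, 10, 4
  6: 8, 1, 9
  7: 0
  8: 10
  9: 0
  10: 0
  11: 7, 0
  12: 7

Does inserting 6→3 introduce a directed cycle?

Yes

Adding 6→3 creates a cycle iff 3 can already reach 6.
Path from 3: 3 → 6.
So 3 → … → 6 → 3 is a cycle.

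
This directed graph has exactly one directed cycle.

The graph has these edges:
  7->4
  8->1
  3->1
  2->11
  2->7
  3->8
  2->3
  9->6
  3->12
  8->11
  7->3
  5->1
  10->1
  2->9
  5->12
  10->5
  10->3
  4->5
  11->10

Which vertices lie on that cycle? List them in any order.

3, 8, 10, 11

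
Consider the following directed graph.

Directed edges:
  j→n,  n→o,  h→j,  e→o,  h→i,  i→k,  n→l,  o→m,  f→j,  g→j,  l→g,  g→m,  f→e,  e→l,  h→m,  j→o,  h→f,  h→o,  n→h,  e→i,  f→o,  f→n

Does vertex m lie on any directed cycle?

No

m lies on a cycle iff there is a path from m back to itself.
Exploring from m, it never reaches itself; equivalently, its strongly connected component is a singleton.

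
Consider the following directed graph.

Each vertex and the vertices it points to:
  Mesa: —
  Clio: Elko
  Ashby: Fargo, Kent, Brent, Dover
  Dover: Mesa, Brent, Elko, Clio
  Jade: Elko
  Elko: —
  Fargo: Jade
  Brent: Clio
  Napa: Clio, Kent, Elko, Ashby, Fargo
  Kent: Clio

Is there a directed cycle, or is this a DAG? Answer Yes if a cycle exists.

No

DFS with white/gray/black marking, starting from Dover:
Dover gray
  Mesa gray
  Mesa black
  Brent gray
    Clio gray
      Elko gray
      Elko black
    Clio black
  Brent black
  Dover→Elko: Elko black — skip
  Dover→Clio: Clio black — skip
Dover black
Ashby gray
  Fargo gray
    Jade gray
      Jade→Elko: Elko black — skip
    Jade black
  Fargo black
  Kent gray
    Kent→Clio: Clio black — skip
  Kent black
  Ashby→Brent: Brent black — skip
  Ashby→Dover: Dover black — skip
Ashby black
Napa gray
  Napa→Clio: Clio black — skip
  Napa→Kent: Kent black — skip
  Napa→Elko: Elko black — skip
  Napa→Ashby: Ashby black — skip
  Napa→Fargo: Fargo black — skip
Napa black
Every edge goes to a white or black vertex — no back edge, so the graph is acyclic.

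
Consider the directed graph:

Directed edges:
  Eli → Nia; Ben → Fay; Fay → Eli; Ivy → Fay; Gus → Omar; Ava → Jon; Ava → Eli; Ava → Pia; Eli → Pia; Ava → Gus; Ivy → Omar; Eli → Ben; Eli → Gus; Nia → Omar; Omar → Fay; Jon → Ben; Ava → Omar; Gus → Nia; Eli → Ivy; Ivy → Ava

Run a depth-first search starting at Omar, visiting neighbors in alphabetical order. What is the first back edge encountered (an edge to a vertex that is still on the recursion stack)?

Ben→Fay

DFS from Omar (visiting neighbors in alphabetical order); mark gray on enter, black on exit:
Omar gray
  Fay gray
    Eli gray
      Ben gray
        Ben→Fay: Fay is gray → back edge
First back edge: Ben → Fay.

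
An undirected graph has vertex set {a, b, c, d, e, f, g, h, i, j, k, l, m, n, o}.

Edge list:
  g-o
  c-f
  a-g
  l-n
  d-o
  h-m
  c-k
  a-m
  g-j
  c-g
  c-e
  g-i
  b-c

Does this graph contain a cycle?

DFS, tracking each vertex's parent; an edge to a visited non-parent vertex closes a cycle.
Start from b:
visit b (parent –)
  visit c (parent b)
    c–b: parent, skip
    visit k (parent c)
      k–c: parent, skip
    visit g (parent c)
      visit j (parent g)
        j–g: parent, skip
      g–c: parent, skip
      visit o (parent g)
        o–g: parent, skip
        visit d (parent o)
          d–o: parent, skip
      visit a (parent g)
        a–g: parent, skip
        visit m (parent a)
          m–a: parent, skip
          visit h (parent m)
            h–m: parent, skip
      visit i (parent g)
        i–g: parent, skip
    visit f (parent c)
      f–c: parent, skip
    visit e (parent c)
      e–c: parent, skip
visit l (parent –)
  visit n (parent l)
    n–l: parent, skip
No non-parent visited neighbor found — the graph is a forest.

No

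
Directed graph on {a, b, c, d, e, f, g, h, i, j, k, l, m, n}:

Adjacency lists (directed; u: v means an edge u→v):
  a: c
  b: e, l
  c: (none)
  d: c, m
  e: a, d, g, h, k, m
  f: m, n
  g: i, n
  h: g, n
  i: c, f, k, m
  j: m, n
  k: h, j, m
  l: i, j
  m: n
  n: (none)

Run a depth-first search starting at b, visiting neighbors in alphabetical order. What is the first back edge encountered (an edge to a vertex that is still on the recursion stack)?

DFS from b (visiting neighbors in alphabetical order); mark gray on enter, black on exit:
b gray
  e gray
    a gray
      c gray
      c black
    a black
    d gray
      d→c: c black — skip
      m gray
        n gray
        n black
      m black
    d black
    g gray
      i gray
        i→c: c black — skip
        f gray
          f→m: m black — skip
          f→n: n black — skip
        f black
        k gray
          h gray
            h→g: g is gray → back edge
First back edge: h → g.

h->g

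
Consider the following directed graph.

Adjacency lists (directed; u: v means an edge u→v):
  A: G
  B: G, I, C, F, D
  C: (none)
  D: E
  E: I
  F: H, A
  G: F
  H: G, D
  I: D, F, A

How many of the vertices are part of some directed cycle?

7

A vertex is on a directed cycle iff it belongs to a strongly connected component of size ≥ 2 (or has a self-loop).
The vertices on cycles are {A, D, E, F, G, H, I} — 7 in total.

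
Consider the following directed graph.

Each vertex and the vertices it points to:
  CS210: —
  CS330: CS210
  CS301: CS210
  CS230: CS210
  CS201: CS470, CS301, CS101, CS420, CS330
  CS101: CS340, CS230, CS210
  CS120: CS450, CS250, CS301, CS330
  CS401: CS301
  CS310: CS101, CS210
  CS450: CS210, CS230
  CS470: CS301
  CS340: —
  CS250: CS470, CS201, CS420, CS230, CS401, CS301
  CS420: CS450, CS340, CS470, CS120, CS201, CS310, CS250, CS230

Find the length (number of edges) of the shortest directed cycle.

For each vertex v, BFS finds the shortest path from v back to v.
The shortest such closed walk is CS420 → CS201 → CS420, length 2.

2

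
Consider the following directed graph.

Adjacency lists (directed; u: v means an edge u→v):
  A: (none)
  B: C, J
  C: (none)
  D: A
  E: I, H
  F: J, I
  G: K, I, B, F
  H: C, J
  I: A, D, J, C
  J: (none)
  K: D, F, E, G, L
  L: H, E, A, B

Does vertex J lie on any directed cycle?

J lies on a cycle iff there is a path from J back to itself.
Exploring from J, it never reaches itself; equivalently, its strongly connected component is a singleton.

No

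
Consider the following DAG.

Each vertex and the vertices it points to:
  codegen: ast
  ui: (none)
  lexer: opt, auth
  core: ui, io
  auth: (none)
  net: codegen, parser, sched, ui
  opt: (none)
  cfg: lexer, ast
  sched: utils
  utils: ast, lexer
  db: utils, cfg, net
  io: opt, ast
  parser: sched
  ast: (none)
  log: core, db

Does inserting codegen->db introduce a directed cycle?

Yes

Adding codegen→db creates a cycle iff db can already reach codegen.
Path from db: db → net → codegen.
So db → … → codegen → db is a cycle.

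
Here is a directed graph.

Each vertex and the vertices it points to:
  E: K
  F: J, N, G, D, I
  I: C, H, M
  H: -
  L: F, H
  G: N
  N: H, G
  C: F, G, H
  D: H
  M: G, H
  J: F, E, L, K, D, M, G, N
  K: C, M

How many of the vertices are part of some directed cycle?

A vertex is on a directed cycle iff it belongs to a strongly connected component of size ≥ 2 (or has a self-loop).
The vertices on cycles are {C, E, F, G, I, J, K, L, N} — 9 in total.

9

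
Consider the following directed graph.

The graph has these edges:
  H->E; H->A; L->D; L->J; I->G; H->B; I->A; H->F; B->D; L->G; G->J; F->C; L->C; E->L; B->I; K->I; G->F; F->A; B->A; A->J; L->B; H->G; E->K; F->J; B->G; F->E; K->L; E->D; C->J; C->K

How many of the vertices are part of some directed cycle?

A vertex is on a directed cycle iff it belongs to a strongly connected component of size ≥ 2 (or has a self-loop).
The vertices on cycles are {B, C, E, F, G, I, K, L} — 8 in total.

8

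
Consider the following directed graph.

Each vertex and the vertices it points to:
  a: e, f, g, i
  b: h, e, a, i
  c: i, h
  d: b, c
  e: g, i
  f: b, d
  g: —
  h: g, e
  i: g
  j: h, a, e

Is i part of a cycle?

i lies on a cycle iff there is a path from i back to itself.
Exploring from i, it never reaches itself; equivalently, its strongly connected component is a singleton.

No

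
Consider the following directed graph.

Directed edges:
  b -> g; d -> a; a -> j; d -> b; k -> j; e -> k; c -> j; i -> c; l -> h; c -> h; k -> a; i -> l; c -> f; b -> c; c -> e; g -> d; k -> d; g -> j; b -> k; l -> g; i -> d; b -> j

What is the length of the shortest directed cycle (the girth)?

3

For each vertex v, BFS finds the shortest path from v back to v.
The shortest such closed walk is d → b → k → d, length 3.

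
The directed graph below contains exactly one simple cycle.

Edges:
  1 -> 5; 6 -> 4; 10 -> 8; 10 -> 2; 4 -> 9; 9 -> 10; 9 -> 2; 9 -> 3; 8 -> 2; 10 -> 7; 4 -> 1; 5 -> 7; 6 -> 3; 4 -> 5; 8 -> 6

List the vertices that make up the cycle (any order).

4, 6, 8, 9, 10

DFS with gray/black marking from 6:
6 gray
  3 gray
  3 black
  4 gray
    9 gray
      9→3: 3 black — skip
      10 gray
        7 gray
        7 black
        8 gray
          8→6: 6 is gray → back edge
Back edge closes the cycle 6 → 4 → 9 → 10 → 8 → 6; its vertices are {4, 6, 8, 9, 10}.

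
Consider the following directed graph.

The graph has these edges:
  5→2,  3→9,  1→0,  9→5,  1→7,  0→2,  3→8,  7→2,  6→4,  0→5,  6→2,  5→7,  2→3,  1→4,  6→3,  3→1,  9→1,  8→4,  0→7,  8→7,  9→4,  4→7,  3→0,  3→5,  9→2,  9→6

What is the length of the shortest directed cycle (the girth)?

For each vertex v, BFS finds the shortest path from v back to v.
The shortest such closed walk is 3 → 9 → 2 → 3, length 3.

3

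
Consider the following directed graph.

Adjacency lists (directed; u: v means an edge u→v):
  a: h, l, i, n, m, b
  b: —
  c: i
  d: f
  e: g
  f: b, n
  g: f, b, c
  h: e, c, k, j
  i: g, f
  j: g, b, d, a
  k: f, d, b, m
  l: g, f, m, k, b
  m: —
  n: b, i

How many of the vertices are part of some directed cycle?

8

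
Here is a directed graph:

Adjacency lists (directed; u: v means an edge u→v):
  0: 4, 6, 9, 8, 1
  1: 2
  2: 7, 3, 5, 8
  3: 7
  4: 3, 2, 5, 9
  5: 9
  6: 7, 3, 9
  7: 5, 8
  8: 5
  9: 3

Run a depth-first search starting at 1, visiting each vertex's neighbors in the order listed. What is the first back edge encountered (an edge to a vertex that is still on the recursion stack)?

3->7

DFS from 1 (visiting each vertex's neighbors in the order listed); mark gray on enter, black on exit:
1 gray
  2 gray
    7 gray
      5 gray
        9 gray
          3 gray
            3→7: 7 is gray → back edge
First back edge: 3 → 7.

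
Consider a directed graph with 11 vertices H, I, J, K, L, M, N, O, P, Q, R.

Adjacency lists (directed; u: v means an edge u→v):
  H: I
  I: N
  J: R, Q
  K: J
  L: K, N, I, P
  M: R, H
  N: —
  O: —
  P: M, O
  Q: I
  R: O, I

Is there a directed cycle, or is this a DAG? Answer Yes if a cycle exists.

No

DFS with white/gray/black marking, starting from K:
K gray
  J gray
    R gray
      O gray
      O black
      I gray
        N gray
        N black
      I black
    R black
    Q gray
      Q→I: I black — skip
    Q black
  J black
K black
H gray
  H→I: I black — skip
H black
L gray
  L→K: K black — skip
  L→N: N black — skip
  L→I: I black — skip
  P gray
    M gray
      M→R: R black — skip
      M→H: H black — skip
    M black
    P→O: O black — skip
  P black
L black
Every edge goes to a white or black vertex — no back edge, so the graph is acyclic.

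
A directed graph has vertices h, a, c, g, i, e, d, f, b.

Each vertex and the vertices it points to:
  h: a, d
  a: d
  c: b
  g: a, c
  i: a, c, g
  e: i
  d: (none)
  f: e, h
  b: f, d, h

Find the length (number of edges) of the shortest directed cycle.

For each vertex v, BFS finds the shortest path from v back to v.
The shortest such closed walk is e → i → c → b → f → e, length 5.

5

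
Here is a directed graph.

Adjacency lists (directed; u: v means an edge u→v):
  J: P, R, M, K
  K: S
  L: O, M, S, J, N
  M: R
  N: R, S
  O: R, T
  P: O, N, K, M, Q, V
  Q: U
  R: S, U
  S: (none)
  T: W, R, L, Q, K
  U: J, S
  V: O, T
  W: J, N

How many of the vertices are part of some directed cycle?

A vertex is on a directed cycle iff it belongs to a strongly connected component of size ≥ 2 (or has a self-loop).
The vertices on cycles are {J, L, M, N, O, P, Q, R, T, U, V, W} — 12 in total.

12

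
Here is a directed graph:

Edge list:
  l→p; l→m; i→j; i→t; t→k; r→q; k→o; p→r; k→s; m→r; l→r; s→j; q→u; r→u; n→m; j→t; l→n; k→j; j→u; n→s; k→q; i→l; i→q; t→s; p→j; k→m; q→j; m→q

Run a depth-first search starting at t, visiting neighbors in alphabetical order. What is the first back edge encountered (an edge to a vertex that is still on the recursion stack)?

j→t

DFS from t (visiting neighbors in alphabetical order); mark gray on enter, black on exit:
t gray
  k gray
    j gray
      j→t: t is gray → back edge
First back edge: j → t.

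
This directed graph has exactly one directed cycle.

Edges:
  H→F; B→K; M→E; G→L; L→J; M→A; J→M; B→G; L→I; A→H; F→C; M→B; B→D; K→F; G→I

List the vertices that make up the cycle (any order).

B, G, J, L, M

DFS with gray/black marking from M:
M gray
  B gray
    G gray
      L gray
        I gray
        I black
        J gray
          J→M: M is gray → back edge
Back edge closes the cycle M → B → G → L → J → M; its vertices are {B, G, J, L, M}.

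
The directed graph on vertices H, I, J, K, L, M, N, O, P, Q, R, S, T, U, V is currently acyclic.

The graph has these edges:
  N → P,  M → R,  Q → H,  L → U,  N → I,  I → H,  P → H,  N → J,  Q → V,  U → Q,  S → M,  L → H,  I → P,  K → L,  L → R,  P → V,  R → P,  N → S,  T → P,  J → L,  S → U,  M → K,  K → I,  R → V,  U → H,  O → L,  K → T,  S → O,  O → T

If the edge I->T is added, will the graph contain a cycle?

Adding I→T creates a cycle iff T can already reach I.
Explore from T: no path reaches I. The graph stays acyclic.

No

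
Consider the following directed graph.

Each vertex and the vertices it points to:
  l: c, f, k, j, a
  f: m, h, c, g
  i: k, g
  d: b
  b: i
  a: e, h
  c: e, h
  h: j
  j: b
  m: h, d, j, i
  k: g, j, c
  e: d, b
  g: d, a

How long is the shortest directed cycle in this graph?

4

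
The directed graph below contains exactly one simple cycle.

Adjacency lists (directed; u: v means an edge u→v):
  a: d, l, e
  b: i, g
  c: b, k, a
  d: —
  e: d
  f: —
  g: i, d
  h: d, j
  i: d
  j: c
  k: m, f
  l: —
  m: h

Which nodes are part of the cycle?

DFS with gray/black marking from c:
c gray
  b gray
    i gray
      d gray
      d black
    i black
    g gray
      g→i: i black — skip
      g→d: d black — skip
    g black
  b black
  k gray
    m gray
      h gray
        h→d: d black — skip
        j gray
          j→c: c is gray → back edge
Back edge closes the cycle c → k → m → h → j → c; its vertices are {c, h, j, k, m}.

c, h, j, k, m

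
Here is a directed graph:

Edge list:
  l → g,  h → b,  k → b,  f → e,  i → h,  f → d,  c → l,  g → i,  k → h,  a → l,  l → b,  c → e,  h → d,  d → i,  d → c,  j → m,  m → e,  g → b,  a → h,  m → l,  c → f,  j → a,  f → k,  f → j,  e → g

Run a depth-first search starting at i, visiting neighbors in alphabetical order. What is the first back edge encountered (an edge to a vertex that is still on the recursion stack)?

g->i

DFS from i (visiting neighbors in alphabetical order); mark gray on enter, black on exit:
i gray
  h gray
    b gray
    b black
    d gray
      c gray
        e gray
          g gray
            g→b: b black — skip
            g→i: i is gray → back edge
First back edge: g → i.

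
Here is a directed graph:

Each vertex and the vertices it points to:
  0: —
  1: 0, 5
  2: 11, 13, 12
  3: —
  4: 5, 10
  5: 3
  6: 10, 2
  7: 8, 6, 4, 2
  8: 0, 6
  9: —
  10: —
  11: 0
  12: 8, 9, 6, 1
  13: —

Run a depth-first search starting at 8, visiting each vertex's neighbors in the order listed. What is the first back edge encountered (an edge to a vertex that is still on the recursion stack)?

12→8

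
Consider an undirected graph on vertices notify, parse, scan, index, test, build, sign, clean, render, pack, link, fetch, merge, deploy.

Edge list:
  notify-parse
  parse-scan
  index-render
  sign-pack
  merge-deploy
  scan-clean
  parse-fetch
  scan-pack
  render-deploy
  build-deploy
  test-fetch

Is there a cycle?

DFS, tracking each vertex's parent; an edge to a visited non-parent vertex closes a cycle.
Start from render:
visit render (parent –)
  visit index (parent render)
    index–render: parent, skip
  visit deploy (parent render)
    deploy–render: parent, skip
    visit build (parent deploy)
      build–deploy: parent, skip
    visit merge (parent deploy)
      merge–deploy: parent, skip
visit notify (parent –)
  visit parse (parent notify)
    visit scan (parent parse)
      visit clean (parent scan)
        clean–scan: parent, skip
      scan–parse: parent, skip
      visit pack (parent scan)
        pack–scan: parent, skip
        visit sign (parent pack)
          sign–pack: parent, skip
    parse–notify: parent, skip
    visit fetch (parent parse)
      visit test (parent fetch)
        test–fetch: parent, skip
      fetch–parse: parent, skip
visit link (parent –)
No non-parent visited neighbor found — the graph is a forest.

No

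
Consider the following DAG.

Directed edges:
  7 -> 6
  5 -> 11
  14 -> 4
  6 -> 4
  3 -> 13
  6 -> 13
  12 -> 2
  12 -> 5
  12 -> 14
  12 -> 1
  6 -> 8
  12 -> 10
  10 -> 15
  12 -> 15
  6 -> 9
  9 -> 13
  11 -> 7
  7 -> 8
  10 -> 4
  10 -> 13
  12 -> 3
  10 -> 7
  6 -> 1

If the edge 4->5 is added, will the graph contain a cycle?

Yes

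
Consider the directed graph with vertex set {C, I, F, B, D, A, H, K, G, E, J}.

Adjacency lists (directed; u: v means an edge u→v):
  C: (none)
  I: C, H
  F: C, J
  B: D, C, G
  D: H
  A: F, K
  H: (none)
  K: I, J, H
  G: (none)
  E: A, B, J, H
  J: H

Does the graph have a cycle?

No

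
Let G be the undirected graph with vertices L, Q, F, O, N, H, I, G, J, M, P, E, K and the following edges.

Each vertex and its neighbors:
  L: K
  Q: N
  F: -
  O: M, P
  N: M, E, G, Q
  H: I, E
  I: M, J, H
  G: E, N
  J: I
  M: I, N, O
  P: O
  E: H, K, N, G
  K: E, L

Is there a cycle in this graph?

Yes

DFS, tracking each vertex's parent; an edge to a visited non-parent vertex closes a cycle.
Start from M:
visit M (parent –)
  visit I (parent M)
    I–M: parent, skip
    visit J (parent I)
      J–I: parent, skip
    visit H (parent I)
      H–I: parent, skip
      visit E (parent H)
        E–H: parent, skip
        visit K (parent E)
          K–E: parent, skip
          visit L (parent K)
            L–K: parent, skip
        visit N (parent E)
          N–M: M visited and ≠ parent → cycle
Cycle: M – I – H – E – N – M.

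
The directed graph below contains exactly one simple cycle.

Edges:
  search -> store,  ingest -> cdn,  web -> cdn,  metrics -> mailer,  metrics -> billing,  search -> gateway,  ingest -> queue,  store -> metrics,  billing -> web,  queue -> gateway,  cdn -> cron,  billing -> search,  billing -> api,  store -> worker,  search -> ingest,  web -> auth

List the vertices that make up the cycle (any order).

DFS with gray/black marking from billing:
billing gray
  search gray
    ingest gray
      queue gray
        gateway gray
        gateway black
      queue black
      cdn gray
        cron gray
        cron black
      cdn black
    ingest black
    search→gateway: gateway black — skip
    store gray
      worker gray
      worker black
      metrics gray
        metrics→billing: billing is gray → back edge
Back edge closes the cycle billing → search → store → metrics → billing; its vertices are {store, search, billing, metrics}.

store, search, billing, metrics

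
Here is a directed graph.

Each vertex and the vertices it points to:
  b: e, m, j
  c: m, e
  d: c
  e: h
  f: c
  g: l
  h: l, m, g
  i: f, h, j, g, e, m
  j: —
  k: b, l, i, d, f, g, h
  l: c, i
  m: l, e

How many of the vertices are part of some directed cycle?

8

A vertex is on a directed cycle iff it belongs to a strongly connected component of size ≥ 2 (or has a self-loop).
The vertices on cycles are {c, e, f, g, h, i, l, m} — 8 in total.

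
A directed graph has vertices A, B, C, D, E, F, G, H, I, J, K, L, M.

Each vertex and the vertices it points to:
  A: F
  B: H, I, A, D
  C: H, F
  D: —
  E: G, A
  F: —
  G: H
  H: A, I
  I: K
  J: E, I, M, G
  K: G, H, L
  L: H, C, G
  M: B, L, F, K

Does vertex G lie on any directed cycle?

Yes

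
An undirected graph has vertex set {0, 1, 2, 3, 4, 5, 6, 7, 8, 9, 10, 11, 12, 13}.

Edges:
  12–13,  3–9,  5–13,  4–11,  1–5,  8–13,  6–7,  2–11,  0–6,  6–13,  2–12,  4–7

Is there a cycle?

DFS, tracking each vertex's parent; an edge to a visited non-parent vertex closes a cycle.
Start from 10:
visit 10 (parent –)
visit 0 (parent –)
  visit 6 (parent 0)
    6–0: parent, skip
    visit 7 (parent 6)
      7–6: parent, skip
      visit 4 (parent 7)
        4–7: parent, skip
        visit 11 (parent 4)
          visit 2 (parent 11)
            visit 12 (parent 2)
              12–2: parent, skip
              visit 13 (parent 12)
                visit 5 (parent 13)
                  5–13: parent, skip
                  visit 1 (parent 5)
                    1–5: parent, skip
                13–12: parent, skip
                13–6: 6 visited and ≠ parent → cycle
Cycle: 6 – 7 – 4 – 11 – 2 – 12 – 13 – 6.

Yes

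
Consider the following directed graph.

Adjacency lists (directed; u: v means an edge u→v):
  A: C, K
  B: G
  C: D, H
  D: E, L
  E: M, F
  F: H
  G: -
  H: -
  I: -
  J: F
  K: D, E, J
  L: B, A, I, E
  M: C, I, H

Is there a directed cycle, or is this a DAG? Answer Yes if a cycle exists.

Yes

DFS with white/gray/black marking, starting from G:
G gray
G black
A gray
  C gray
    D gray
      E gray
        M gray
          M→C: C is gray → back edge
Back edge found, so a cycle exists: C → D → E → M → C.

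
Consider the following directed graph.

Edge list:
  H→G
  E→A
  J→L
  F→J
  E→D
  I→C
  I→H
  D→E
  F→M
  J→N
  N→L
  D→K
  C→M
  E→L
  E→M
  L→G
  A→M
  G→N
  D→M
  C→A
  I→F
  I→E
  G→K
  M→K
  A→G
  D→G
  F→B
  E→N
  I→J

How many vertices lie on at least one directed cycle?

A vertex is on a directed cycle iff it belongs to a strongly connected component of size ≥ 2 (or has a self-loop).
The vertices on cycles are {D, E, G, L, N} — 5 in total.

5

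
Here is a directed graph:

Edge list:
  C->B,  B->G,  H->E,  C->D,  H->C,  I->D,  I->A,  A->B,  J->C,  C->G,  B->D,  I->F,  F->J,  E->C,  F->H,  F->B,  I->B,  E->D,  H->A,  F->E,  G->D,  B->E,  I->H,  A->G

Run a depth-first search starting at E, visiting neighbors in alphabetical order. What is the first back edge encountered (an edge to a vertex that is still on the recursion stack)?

B→E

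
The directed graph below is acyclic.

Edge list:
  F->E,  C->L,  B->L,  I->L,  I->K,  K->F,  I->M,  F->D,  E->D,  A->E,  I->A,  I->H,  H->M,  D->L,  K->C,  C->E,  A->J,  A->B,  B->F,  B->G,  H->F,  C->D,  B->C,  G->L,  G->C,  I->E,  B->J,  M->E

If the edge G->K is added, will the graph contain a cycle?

Adding G→K creates a cycle iff K can already reach G.
Explore from K: no path reaches G. The graph stays acyclic.

No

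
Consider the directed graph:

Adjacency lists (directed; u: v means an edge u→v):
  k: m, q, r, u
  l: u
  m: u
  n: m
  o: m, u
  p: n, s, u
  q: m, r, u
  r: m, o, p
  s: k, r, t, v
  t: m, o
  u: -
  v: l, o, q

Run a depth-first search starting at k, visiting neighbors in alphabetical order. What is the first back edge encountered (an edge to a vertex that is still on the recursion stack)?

s->k

DFS from k (visiting neighbors in alphabetical order); mark gray on enter, black on exit:
k gray
  m gray
    u gray
    u black
  m black
  q gray
    q→m: m black — skip
    r gray
      r→m: m black — skip
      o gray
        o→m: m black — skip
        o→u: u black — skip
      o black
      p gray
        n gray
          n→m: m black — skip
        n black
        s gray
          s→k: k is gray → back edge
First back edge: s → k.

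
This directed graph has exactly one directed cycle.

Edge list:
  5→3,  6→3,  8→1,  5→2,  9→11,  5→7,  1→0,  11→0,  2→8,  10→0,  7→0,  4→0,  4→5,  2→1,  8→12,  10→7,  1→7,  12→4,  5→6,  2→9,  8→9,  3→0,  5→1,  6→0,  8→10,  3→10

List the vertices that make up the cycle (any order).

2, 4, 5, 8, 12

DFS with gray/black marking from 5:
5 gray
  6 gray
    3 gray
      0 gray
      0 black
      10 gray
        10→0: 0 black — skip
        7 gray
          7→0: 0 black — skip
        7 black
      10 black
    3 black
    6→0: 0 black — skip
  6 black
  1 gray
    1→7: 7 black — skip
    1→0: 0 black — skip
  1 black
  5→7: 7 black — skip
  5→3: 3 black — skip
  2 gray
    2→1: 1 black — skip
    8 gray
      8→1: 1 black — skip
      9 gray
        11 gray
          11→0: 0 black — skip
        11 black
      9 black
      8→10: 10 black — skip
      12 gray
        4 gray
          4→0: 0 black — skip
          4→5: 5 is gray → back edge
Back edge closes the cycle 5 → 2 → 8 → 12 → 4 → 5; its vertices are {2, 4, 5, 8, 12}.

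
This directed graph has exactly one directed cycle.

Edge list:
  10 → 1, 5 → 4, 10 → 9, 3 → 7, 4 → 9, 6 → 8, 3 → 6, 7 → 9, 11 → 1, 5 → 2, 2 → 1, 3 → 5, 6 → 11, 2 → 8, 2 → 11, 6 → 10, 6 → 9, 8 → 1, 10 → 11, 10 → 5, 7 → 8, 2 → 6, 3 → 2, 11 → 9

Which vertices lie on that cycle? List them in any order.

DFS with gray/black marking from 5:
5 gray
  2 gray
    8 gray
      1 gray
      1 black
    8 black
    6 gray
      6→8: 8 black — skip
      11 gray
        9 gray
        9 black
        11→1: 1 black — skip
      11 black
      10 gray
        10→5: 5 is gray → back edge
Back edge closes the cycle 5 → 2 → 6 → 10 → 5; its vertices are {2, 5, 6, 10}.

2, 5, 6, 10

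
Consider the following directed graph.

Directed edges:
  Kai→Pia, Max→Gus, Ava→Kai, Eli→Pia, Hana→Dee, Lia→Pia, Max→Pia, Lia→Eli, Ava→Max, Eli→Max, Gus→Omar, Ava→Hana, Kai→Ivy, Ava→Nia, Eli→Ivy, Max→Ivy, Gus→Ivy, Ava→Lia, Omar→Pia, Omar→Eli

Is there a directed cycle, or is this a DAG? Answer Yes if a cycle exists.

DFS with white/gray/black marking, starting from Eli:
Eli gray
  Ivy gray
  Ivy black
  Max gray
    Pia gray
    Pia black
    Gus gray
      Omar gray
        Omar→Eli: Eli is gray → back edge
Back edge found, so a cycle exists: Eli → Max → Gus → Omar → Eli.

Yes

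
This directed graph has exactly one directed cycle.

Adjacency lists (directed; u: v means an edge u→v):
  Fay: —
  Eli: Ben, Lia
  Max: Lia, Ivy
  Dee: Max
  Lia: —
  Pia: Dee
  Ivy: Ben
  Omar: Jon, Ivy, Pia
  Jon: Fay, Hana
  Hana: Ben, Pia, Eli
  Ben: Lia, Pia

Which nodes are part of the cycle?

Ben, Dee, Ivy, Max, Pia

DFS with gray/black marking from Pia:
Pia gray
  Dee gray
    Max gray
      Lia gray
      Lia black
      Ivy gray
        Ben gray
          Ben→Lia: Lia black — skip
          Ben→Pia: Pia is gray → back edge
Back edge closes the cycle Pia → Dee → Max → Ivy → Ben → Pia; its vertices are {Ben, Dee, Ivy, Max, Pia}.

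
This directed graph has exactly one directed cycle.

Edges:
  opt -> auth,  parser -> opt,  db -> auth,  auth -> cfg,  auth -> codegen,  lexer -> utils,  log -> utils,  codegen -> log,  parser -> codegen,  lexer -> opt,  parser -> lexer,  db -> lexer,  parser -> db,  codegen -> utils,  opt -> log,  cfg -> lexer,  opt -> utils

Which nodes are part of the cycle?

DFS with gray/black marking from auth:
auth gray
  codegen gray
    utils gray
    utils black
    log gray
      log→utils: utils black — skip
    log black
  codegen black
  cfg gray
    lexer gray
      opt gray
        opt→auth: auth is gray → back edge
Back edge closes the cycle auth → cfg → lexer → opt → auth; its vertices are {cfg, opt, auth, lexer}.

cfg, opt, auth, lexer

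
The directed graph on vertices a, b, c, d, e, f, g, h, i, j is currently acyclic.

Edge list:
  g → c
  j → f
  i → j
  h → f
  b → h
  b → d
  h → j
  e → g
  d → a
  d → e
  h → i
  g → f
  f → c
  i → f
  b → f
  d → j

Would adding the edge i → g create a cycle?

Adding i→g creates a cycle iff g can already reach i.
Explore from g: no path reaches i. The graph stays acyclic.

No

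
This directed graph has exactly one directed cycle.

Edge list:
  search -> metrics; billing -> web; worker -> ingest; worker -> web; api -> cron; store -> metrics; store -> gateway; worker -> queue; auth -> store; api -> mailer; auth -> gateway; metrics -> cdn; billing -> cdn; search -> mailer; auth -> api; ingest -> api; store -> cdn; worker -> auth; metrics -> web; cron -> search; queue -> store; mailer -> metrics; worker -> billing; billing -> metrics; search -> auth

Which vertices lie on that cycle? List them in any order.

DFS with gray/black marking from api:
api gray
  cron gray
    search gray
      auth gray
        auth→api: api is gray → back edge
Back edge closes the cycle api → cron → search → auth → api; its vertices are {api, auth, cron, search}.

api, auth, cron, search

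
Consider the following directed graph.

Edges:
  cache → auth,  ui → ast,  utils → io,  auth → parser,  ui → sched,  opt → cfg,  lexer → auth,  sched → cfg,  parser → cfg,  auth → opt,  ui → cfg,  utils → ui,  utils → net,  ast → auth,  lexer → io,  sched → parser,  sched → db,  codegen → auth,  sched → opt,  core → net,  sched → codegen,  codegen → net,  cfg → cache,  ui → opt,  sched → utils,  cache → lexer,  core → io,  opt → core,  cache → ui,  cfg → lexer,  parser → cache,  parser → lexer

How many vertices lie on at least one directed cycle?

A vertex is on a directed cycle iff it belongs to a strongly connected component of size ≥ 2 (or has a self-loop).
The vertices on cycles are {ui, ast, cfg, opt, auth, cache, lexer, sched, utils, parser, codegen} — 11 in total.

11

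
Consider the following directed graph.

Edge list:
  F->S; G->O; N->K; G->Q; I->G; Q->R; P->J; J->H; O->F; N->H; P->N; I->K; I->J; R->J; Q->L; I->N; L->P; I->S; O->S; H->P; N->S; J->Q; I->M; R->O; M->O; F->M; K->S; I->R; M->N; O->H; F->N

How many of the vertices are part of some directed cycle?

A vertex is on a directed cycle iff it belongs to a strongly connected component of size ≥ 2 (or has a self-loop).
The vertices on cycles are {F, H, J, L, M, N, O, P, Q, R} — 10 in total.

10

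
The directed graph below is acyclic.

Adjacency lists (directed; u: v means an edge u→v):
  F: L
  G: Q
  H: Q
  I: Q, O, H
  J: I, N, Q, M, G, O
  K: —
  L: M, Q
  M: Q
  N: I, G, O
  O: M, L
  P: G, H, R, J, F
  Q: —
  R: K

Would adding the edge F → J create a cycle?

No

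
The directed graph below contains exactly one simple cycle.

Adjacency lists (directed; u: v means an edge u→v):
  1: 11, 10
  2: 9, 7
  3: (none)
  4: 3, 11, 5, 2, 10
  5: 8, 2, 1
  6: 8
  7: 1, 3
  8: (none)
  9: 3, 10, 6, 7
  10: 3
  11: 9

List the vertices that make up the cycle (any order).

1, 7, 9, 11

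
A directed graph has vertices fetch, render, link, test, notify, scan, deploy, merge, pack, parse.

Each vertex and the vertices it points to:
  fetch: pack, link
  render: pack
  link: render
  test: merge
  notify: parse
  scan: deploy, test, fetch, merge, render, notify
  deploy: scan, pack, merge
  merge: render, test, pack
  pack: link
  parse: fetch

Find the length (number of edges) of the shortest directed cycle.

2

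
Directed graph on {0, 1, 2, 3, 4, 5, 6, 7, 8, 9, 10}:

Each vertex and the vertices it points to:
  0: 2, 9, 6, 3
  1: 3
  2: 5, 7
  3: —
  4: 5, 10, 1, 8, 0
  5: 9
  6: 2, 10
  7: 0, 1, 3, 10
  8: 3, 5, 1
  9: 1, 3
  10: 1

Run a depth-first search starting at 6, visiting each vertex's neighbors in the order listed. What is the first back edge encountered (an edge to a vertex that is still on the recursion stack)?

0→2

DFS from 6 (visiting each vertex's neighbors in the order listed); mark gray on enter, black on exit:
6 gray
  2 gray
    5 gray
      9 gray
        1 gray
          3 gray
          3 black
        1 black
        9→3: 3 black — skip
      9 black
    5 black
    7 gray
      0 gray
        0→2: 2 is gray → back edge
First back edge: 0 → 2.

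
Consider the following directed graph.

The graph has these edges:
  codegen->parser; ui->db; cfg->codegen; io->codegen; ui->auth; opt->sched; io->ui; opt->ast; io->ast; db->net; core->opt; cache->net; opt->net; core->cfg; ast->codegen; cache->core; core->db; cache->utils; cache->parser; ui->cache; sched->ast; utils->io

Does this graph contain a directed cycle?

DFS with white/gray/black marking, starting from opt:
opt gray
  sched gray
    ast gray
      codegen gray
        parser gray
        parser black
      codegen black
    ast black
  sched black
  opt→ast: ast black — skip
  net gray
  net black
opt black
cache gray
  cache→parser: parser black — skip
  core gray
    db gray
      db→net: net black — skip
    db black
    core→opt: opt black — skip
    cfg gray
      cfg→codegen: codegen black — skip
    cfg black
  core black
  utils gray
    io gray
      io→codegen: codegen black — skip
      io→ast: ast black — skip
      ui gray
        ui→cache: cache is gray → back edge
Back edge found, so a cycle exists: cache → utils → io → ui → cache.

Yes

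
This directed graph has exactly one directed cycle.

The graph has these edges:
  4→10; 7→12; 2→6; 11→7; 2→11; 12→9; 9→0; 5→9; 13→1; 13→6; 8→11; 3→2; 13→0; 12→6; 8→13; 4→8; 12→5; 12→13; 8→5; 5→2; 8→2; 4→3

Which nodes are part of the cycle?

DFS with gray/black marking from 11:
11 gray
  7 gray
    12 gray
      6 gray
      6 black
      13 gray
        13→6: 6 black — skip
        1 gray
        1 black
        0 gray
        0 black
      13 black
      5 gray
        2 gray
          2→6: 6 black — skip
          2→11: 11 is gray → back edge
Back edge closes the cycle 11 → 7 → 12 → 5 → 2 → 11; its vertices are {2, 5, 7, 11, 12}.

2, 5, 7, 11, 12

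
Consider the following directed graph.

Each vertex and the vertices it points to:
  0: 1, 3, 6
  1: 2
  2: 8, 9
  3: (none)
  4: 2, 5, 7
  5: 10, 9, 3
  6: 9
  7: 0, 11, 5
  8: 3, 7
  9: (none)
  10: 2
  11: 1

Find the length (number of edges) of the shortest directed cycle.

5

For each vertex v, BFS finds the shortest path from v back to v.
The shortest such closed walk is 7 → 11 → 1 → 2 → 8 → 7, length 5.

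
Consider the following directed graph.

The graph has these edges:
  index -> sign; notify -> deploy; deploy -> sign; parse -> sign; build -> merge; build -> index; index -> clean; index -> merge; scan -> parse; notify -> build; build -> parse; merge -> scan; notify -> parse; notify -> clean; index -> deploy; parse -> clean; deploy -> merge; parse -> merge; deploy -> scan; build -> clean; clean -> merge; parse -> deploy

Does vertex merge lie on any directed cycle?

Yes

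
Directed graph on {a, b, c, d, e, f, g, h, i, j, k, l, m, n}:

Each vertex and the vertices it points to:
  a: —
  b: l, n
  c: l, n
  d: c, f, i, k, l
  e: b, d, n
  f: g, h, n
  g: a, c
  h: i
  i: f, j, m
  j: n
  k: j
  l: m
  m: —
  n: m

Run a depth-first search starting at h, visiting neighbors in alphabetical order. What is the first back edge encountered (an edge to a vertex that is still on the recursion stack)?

DFS from h (visiting neighbors in alphabetical order); mark gray on enter, black on exit:
h gray
  i gray
    f gray
      g gray
        a gray
        a black
        c gray
          l gray
            m gray
            m black
          l black
          n gray
            n→m: m black — skip
          n black
        c black
      g black
      f→h: h is gray → back edge
First back edge: f → h.

f->h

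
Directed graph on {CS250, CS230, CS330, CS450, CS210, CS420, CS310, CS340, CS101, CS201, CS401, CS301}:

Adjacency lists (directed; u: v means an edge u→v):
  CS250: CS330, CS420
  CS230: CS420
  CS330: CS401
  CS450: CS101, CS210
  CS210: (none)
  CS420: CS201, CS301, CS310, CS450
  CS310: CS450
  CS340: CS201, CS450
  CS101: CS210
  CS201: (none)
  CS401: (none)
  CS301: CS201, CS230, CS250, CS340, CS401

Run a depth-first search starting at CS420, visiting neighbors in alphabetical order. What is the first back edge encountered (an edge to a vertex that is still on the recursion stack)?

CS230->CS420

DFS from CS420 (visiting neighbors in alphabetical order); mark gray on enter, black on exit:
CS420 gray
  CS201 gray
  CS201 black
  CS301 gray
    CS301→CS201: CS201 black — skip
    CS230 gray
      CS230→CS420: CS420 is gray → back edge
First back edge: CS230 → CS420.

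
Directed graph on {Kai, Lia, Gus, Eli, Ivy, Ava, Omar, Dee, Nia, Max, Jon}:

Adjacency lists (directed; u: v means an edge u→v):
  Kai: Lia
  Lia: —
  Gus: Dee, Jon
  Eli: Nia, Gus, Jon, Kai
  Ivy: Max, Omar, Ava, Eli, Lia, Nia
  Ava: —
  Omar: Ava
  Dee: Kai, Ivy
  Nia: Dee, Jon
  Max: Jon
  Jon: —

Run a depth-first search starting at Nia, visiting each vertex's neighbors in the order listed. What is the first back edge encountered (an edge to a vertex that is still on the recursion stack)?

Eli→Nia

DFS from Nia (visiting each vertex's neighbors in the order listed); mark gray on enter, black on exit:
Nia gray
  Dee gray
    Kai gray
      Lia gray
      Lia black
    Kai black
    Ivy gray
      Max gray
        Jon gray
        Jon black
      Max black
      Omar gray
        Ava gray
        Ava black
      Omar black
      Ivy→Ava: Ava black — skip
      Eli gray
        Eli→Nia: Nia is gray → back edge
First back edge: Eli → Nia.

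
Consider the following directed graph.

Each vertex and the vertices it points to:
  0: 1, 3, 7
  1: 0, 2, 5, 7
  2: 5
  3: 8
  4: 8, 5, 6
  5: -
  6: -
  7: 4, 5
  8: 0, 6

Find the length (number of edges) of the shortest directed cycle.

For each vertex v, BFS finds the shortest path from v back to v.
The shortest such closed walk is 0 → 1 → 0, length 2.

2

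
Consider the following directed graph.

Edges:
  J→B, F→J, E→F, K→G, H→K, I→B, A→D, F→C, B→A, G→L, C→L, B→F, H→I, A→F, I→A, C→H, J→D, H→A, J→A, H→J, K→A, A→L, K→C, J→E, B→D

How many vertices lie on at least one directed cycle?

A vertex is on a directed cycle iff it belongs to a strongly connected component of size ≥ 2 (or has a self-loop).
The vertices on cycles are {A, B, C, E, F, H, I, J, K} — 9 in total.

9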